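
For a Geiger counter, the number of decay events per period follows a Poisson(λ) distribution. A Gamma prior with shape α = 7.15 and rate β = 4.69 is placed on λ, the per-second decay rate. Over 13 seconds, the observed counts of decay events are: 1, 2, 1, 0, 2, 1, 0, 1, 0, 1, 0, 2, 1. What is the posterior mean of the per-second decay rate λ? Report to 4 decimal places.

With a Gamma(shape α, rate β) prior, the Poisson likelihood is conjugate: the posterior is Gamma(α + ΣXᵢ, β + n).
Sum of counts S = 12 over n = 13 seconds.
Posterior: Gamma(α+S, β+n) = Gamma(7.15+12, 4.69+13) = Gamma(19.15, 17.69).
Posterior mean = α/β = 19.15/17.69 = 1.0825.

1.0825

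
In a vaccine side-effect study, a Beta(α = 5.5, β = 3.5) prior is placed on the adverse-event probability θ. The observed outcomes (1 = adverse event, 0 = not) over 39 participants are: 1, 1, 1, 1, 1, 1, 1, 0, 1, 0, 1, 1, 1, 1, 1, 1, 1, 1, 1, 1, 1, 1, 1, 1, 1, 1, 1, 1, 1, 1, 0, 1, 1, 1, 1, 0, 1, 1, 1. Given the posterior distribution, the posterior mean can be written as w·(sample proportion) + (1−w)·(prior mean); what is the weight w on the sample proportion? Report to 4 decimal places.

0.8125

The Beta prior is conjugate to a Binomial/Bernoulli likelihood; the update adds successes to α and failures to β.
Posterior mean = (α₀+k)/(α₀+β₀+n) = [n/(α₀+β₀+n)]·(k/n) + [(α₀+β₀)/(α₀+β₀+n)]·α₀/(α₀+β₀), so only n and the prior enter the weight.
The weight on the data is w = n/(α₀+β₀+n) = 39/(5.5+3.5+39) = 39/48.0 = 0.8125.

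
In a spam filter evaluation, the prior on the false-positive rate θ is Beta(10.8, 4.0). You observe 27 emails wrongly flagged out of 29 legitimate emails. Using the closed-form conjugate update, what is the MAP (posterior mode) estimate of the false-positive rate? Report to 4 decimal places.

0.8804

The Beta prior is conjugate to a Binomial/Bernoulli likelihood; the update adds successes to α and failures to β.
Posterior: Beta(α+k, β+n−k) = Beta(10.8+27, 4.0+2) = Beta(37.8, 6.0).
Mode of Beta(a,b) for a,b>1 is (a−1)/(a+b−2) = 36.8/41.8 = 0.8804.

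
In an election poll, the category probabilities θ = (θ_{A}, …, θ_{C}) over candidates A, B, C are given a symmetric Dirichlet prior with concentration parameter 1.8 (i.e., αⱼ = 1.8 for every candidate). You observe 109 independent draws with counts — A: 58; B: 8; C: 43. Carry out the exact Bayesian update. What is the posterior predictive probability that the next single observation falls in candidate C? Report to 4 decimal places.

The Dirichlet prior is conjugate to the Multinomial likelihood: each posterior αⱼ = prior αⱼ + observed count nⱼ.
Posterior concentration: (59.8, 9.8, 44.8), total = 114.4.
P(next = C | data) = α_{C}/Σα = 0.3916.

0.3916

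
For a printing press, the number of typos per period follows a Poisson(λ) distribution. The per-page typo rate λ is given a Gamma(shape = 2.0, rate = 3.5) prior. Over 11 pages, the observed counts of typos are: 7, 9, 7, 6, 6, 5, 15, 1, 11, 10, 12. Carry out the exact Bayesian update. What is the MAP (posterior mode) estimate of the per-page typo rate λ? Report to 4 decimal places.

6.2069

With a Gamma(shape α, rate β) prior, the Poisson likelihood is conjugate: the posterior is Gamma(α + ΣXᵢ, β + n).
Sum of counts S = 89 over n = 11 pages.
Posterior: Gamma(α+S, β+n) = Gamma(2.0+89, 3.5+11) = Gamma(91.0, 14.5).
Mode of Gamma(α,β) for α≥1 is (α−1)/β = 90.0/14.5 = 6.2069.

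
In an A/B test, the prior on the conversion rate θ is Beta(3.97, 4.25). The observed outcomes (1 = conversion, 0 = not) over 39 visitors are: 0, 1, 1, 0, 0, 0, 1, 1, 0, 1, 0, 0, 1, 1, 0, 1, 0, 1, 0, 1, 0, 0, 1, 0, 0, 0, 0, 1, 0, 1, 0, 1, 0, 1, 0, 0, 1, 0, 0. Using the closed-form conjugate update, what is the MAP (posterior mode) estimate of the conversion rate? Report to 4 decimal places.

The Beta prior is conjugate to a Binomial/Bernoulli likelihood; the update adds successes to α and failures to β.
Posterior: Beta(α+k, β+n−k) = Beta(3.97+16, 4.25+23) = Beta(19.97, 27.25).
Mode of Beta(a,b) for a,b>1 is (a−1)/(a+b−2) = 18.97/45.22 = 0.4195.

0.4195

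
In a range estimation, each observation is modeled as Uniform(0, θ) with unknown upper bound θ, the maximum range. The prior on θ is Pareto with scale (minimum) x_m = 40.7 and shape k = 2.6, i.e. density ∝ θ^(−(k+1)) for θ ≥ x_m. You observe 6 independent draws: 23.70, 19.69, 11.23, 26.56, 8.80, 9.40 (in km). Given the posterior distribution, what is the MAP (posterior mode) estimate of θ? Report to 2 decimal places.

A Pareto(scale x_m, shape k) prior on the upper bound θ of Uniform(0, θ) is conjugate: posterior is Pareto(max(x_m, max xᵢ), k + n).
Sample maximum = 26.56; prior scale x_m = 40.7 → posterior scale = max = 40.70.
Posterior shape = 2.6 + 6 = 8.6.
The Pareto density is decreasing on [x_m, ∞), so the mode is x_m = 40.70.

40.70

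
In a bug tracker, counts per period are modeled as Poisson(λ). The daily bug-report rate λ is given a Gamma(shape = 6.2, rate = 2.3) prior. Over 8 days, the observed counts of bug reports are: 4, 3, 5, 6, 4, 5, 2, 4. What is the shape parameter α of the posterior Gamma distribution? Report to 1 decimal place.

39.2

With a Gamma(shape α, rate β) prior, the Poisson likelihood is conjugate: the posterior is Gamma(α + ΣXᵢ, β + n).
Sum of counts S = 33 over n = 8 days.
Posterior: Gamma(α+S, β+n) = Gamma(6.2+33, 2.3+8) = Gamma(39.2, 10.3).
Posterior α = 39.2.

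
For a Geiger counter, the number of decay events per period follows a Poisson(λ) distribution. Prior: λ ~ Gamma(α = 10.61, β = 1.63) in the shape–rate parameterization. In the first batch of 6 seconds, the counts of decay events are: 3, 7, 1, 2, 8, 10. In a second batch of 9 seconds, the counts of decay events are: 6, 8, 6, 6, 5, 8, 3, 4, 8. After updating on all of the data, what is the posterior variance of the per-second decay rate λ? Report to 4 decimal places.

With a Gamma(shape α, rate β) prior, the Poisson likelihood is conjugate: the posterior is Gamma(α + ΣXᵢ, β + n).
Batch 1: sum of counts S = 31 over n = 6 seconds.
After batch 1: Gamma(α+S, β+n) = Gamma(10.61+31, 1.63+6) = Gamma(41.61, 7.63).
Batch 2: sum of counts S = 54 over n = 9 seconds.
After batch 2: Gamma(α+S, β+n) = Gamma(41.61+54, 7.63+9) = Gamma(95.61, 16.63).
Var = α/β² = 95.61/16.63² = 0.3457.

0.3457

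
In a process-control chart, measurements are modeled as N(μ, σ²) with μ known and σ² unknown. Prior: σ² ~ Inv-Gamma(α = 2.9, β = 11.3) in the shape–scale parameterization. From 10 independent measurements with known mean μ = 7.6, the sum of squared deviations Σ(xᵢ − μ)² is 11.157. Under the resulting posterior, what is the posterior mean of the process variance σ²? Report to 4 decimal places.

With known mean μ and an Inverse-Gamma(α, β) prior on σ², the Normal likelihood is conjugate: posterior is Inv-Gamma(α + n/2, β + Σ(xᵢ−μ)²/2).
Posterior: Inv-Gamma(2.9 + 10/2, 11.3 + 11.157/2) = Inv-Gamma(7.90, 16.8785).
E[σ²|data] = β/(α−1) = 16.8785/6.90 = 2.4462.

2.4462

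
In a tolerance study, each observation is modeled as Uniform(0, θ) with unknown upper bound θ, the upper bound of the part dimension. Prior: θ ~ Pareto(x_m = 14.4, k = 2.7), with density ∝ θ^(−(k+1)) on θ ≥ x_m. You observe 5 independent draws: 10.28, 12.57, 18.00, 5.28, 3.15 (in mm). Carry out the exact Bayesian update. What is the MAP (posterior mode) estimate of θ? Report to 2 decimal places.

A Pareto(scale x_m, shape k) prior on the upper bound θ of Uniform(0, θ) is conjugate: posterior is Pareto(max(x_m, max xᵢ), k + n).
Sample maximum = 18.00; prior scale x_m = 14.4 → posterior scale = max = 18.00.
Posterior shape = 2.7 + 5 = 7.7.
The Pareto density is decreasing on [x_m, ∞), so the mode is x_m = 18.00.

18.00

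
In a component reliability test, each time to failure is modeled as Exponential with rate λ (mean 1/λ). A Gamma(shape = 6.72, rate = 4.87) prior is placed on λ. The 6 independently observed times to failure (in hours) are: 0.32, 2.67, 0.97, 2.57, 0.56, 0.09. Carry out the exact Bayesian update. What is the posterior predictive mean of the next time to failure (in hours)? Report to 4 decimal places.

With a Gamma(shape α, rate β) prior on the exponential rate λ, the posterior after n observations with total T = Σxᵢ is Gamma(α+n, β+T).
Sum of observations T = 7.18 hours; n = 6.
Posterior: Gamma(6.72+6, 4.87+7.18) = Gamma(12.72, 12.05).
The predictive distribution for the next observation is Lomax; its mean is β/(α−1) = 12.05/11.72 = 1.0282.

1.0282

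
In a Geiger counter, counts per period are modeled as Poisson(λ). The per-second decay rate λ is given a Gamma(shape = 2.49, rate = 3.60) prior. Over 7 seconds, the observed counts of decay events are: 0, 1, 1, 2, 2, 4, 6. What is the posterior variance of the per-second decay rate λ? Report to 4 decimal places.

0.1646

With a Gamma(shape α, rate β) prior, the Poisson likelihood is conjugate: the posterior is Gamma(α + ΣXᵢ, β + n).
Sum of counts S = 16 over n = 7 seconds.
Posterior: Gamma(α+S, β+n) = Gamma(2.49+16, 3.60+7) = Gamma(18.49, 10.60).
Var = α/β² = 18.49/10.60² = 0.1646.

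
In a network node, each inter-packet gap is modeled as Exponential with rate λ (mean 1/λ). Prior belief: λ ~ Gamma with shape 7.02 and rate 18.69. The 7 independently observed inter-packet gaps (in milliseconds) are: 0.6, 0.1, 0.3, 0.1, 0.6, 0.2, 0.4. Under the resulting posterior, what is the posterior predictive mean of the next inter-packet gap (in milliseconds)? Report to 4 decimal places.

1.6121

With a Gamma(shape α, rate β) prior on the exponential rate λ, the posterior after n observations with total T = Σxᵢ is Gamma(α+n, β+T).
Sum of observations T = 2.3 milliseconds; n = 7.
Posterior: Gamma(7.02+7, 18.69+2.3) = Gamma(14.02, 20.99).
The predictive distribution for the next observation is Lomax; its mean is β/(α−1) = 20.99/13.02 = 1.6121.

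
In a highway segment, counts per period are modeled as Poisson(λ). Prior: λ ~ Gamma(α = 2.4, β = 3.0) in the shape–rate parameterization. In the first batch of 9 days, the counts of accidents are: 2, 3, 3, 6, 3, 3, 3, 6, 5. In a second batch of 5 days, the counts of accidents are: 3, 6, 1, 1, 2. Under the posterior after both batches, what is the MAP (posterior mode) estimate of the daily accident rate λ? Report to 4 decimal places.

With a Gamma(shape α, rate β) prior, the Poisson likelihood is conjugate: the posterior is Gamma(α + ΣXᵢ, β + n).
Batch 1: sum of counts S = 34 over n = 9 days.
After batch 1: Gamma(α+S, β+n) = Gamma(2.4+34, 3.0+9) = Gamma(36.4, 12.0).
Batch 2: sum of counts S = 13 over n = 5 days.
After batch 2: Gamma(α+S, β+n) = Gamma(36.4+13, 12.0+5) = Gamma(49.4, 17.0).
Mode of Gamma(α,β) for α≥1 is (α−1)/β = 48.4/17.0 = 2.8471.

2.8471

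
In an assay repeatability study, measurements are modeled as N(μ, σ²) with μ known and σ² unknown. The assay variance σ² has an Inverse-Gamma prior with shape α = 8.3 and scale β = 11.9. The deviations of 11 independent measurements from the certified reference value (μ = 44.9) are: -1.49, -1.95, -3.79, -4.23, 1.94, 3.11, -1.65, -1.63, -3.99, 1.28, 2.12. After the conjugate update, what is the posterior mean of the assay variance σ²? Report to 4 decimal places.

4.0214

With known mean μ and an Inverse-Gamma(α, β) prior on σ², the Normal likelihood is conjugate: posterior is Inv-Gamma(α + n/2, β + Σ(xᵢ−μ)²/2).
Σ(xᵢ−μ)² = (-1.49)² + (-1.95)² + (-3.79)² + (-4.23)² + (1.94)² + (3.11)² + (-1.65)² + (-1.63)² + (-3.99)² + (1.28)² + (2.12)² = 79.1476.
Posterior: Inv-Gamma(8.3 + 11/2, 11.9 + 79.1476/2) = Inv-Gamma(13.80, 51.47380).
E[σ²|data] = β/(α−1) = 51.47380/12.80 = 4.0214.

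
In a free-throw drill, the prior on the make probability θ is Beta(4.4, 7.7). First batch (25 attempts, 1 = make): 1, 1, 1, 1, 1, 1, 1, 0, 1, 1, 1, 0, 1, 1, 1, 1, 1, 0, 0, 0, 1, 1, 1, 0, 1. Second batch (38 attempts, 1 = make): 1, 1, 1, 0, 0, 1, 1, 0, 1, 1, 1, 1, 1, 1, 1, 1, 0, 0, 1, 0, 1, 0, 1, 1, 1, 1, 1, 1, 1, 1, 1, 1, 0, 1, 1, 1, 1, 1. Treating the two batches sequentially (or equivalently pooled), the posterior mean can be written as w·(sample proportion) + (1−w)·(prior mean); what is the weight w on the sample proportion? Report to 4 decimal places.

The Beta prior is conjugate to a Binomial/Bernoulli likelihood; the update adds successes to α and failures to β.
Total number of attempts: n = 25 + 38 = 63.
Posterior mean = (α₀+k)/(α₀+β₀+n) = [n/(α₀+β₀+n)]·(k/n) + [(α₀+β₀)/(α₀+β₀+n)]·α₀/(α₀+β₀), so only n and the prior enter the weight.
The weight on the data is w = n/(α₀+β₀+n) = 63/(4.4+7.7+63) = 63/75.1 = 0.8389.

0.8389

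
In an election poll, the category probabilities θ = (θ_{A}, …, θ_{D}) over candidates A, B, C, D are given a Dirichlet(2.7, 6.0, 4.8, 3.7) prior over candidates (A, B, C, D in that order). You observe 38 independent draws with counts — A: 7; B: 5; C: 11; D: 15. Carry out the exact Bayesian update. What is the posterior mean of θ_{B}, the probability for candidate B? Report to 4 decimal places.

0.1993

The Dirichlet prior is conjugate to the Multinomial likelihood: each posterior αⱼ = prior αⱼ + observed count nⱼ.
Posterior concentration: (9.7, 11.0, 15.8, 18.7), total = 55.2.
E[θ_{B}|data] = α_{B}/Σα = 11.0/55.2 = 0.1993.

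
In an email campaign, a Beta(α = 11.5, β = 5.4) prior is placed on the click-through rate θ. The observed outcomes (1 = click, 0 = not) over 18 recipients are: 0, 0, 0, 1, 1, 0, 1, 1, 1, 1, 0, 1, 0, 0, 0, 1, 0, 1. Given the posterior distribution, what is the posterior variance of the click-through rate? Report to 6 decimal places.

The Beta prior is conjugate to a Binomial/Bernoulli likelihood; the update adds successes to α and failures to β.
Posterior: Beta(α+k, β+n−k) = Beta(11.5+9, 5.4+9) = Beta(20.5, 14.4).
Var = αβ/((α+β)²(α+β+1)) = 20.5·14.4/(34.9²·35.9) = 0.006751.

0.006751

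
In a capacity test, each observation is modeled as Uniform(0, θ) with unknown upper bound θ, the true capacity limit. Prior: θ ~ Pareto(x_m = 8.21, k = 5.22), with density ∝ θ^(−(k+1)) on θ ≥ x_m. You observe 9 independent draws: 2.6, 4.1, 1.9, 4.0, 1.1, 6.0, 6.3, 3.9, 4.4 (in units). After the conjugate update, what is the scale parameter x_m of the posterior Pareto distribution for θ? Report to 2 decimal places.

8.21

A Pareto(scale x_m, shape k) prior on the upper bound θ of Uniform(0, θ) is conjugate: posterior is Pareto(max(x_m, max xᵢ), k + n).
Sample maximum = 6.3; prior scale x_m = 8.21 → posterior scale = max = 8.21.
Posterior shape = 5.22 + 9 = 14.22.
Posterior scale x_m = 8.21.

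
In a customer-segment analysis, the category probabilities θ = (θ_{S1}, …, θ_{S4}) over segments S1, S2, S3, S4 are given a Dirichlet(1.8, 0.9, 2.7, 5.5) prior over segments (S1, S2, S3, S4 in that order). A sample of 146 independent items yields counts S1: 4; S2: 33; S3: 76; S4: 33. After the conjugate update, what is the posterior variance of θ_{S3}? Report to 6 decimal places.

0.001583

The Dirichlet prior is conjugate to the Multinomial likelihood: each posterior αⱼ = prior αⱼ + observed count nⱼ.
Posterior concentration: (5.8, 33.9, 78.7, 38.5), total = 156.9.
Var[θ_j] = α_j(Σα−α_j)/((Σα)²(Σα+1)) = 78.7·78.2/(156.9²·157.9) = 0.001583.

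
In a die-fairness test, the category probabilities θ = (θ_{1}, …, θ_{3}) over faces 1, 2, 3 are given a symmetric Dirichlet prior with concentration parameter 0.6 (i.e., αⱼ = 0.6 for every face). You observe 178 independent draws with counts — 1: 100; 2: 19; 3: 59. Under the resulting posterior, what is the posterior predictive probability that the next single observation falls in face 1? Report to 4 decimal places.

0.5595

The Dirichlet prior is conjugate to the Multinomial likelihood: each posterior αⱼ = prior αⱼ + observed count nⱼ.
Posterior concentration: (100.6, 19.6, 59.6), total = 179.8.
P(next = 1 | data) = α_{1}/Σα = 0.5595.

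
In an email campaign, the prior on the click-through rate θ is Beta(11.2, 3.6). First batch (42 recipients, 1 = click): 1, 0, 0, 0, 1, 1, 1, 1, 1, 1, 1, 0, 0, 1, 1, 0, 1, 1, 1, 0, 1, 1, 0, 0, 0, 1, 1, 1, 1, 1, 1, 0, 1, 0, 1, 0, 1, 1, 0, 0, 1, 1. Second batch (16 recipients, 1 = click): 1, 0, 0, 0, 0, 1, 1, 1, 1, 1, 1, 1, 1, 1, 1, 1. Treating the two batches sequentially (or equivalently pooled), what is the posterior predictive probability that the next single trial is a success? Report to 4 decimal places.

0.6896

The Beta prior is conjugate to a Binomial/Bernoulli likelihood; the update adds successes to α and failures to β.
After batch 1: Beta(11.2+27, 3.6+15) = Beta(38.2, 18.6).
After batch 2: Beta(38.2+12, 18.6+4) = Beta(50.2, 22.6).
For a single future Bernoulli trial, P(success | data) = α/(α+β) = 0.6896.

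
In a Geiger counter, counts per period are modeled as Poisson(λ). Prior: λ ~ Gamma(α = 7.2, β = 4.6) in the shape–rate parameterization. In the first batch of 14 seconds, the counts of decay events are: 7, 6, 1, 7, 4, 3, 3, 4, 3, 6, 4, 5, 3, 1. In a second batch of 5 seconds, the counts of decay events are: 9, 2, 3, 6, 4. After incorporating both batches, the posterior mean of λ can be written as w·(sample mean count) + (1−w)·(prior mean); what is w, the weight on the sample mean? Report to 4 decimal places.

0.8051

With a Gamma(shape α, rate β) prior, the Poisson likelihood is conjugate: the posterior is Gamma(α + ΣXᵢ, β + n).
Total number of seconds: n = 14 + 5 = 19.
Posterior mean = (α₀+S)/(β₀+n) = [n/(β₀+n)]·(S/n) + [β₀/(β₀+n)]·(α₀/β₀), so only n and β₀ enter the weight.
Weight on data w = n/(β₀+n) = 19/(4.6+19) = 19/23.6 = 0.8051.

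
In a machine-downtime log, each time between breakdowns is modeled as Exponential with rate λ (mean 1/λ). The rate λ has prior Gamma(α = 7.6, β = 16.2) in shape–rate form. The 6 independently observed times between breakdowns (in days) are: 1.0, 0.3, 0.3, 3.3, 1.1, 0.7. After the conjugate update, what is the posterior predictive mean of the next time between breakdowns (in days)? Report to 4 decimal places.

With a Gamma(shape α, rate β) prior on the exponential rate λ, the posterior after n observations with total T = Σxᵢ is Gamma(α+n, β+T).
Sum of observations T = 6.7 days; n = 6.
Posterior: Gamma(7.6+6, 16.2+6.7) = Gamma(13.6, 22.9).
The predictive distribution for the next observation is Lomax; its mean is β/(α−1) = 22.9/12.6 = 1.8175.

1.8175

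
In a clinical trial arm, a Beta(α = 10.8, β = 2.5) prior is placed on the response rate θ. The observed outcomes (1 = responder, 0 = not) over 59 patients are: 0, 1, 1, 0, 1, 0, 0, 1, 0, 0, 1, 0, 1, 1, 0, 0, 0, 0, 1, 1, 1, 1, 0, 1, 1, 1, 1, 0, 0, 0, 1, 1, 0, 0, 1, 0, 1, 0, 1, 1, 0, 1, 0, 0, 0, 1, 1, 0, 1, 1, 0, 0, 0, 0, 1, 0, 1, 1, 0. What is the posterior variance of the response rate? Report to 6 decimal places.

The Beta prior is conjugate to a Binomial/Bernoulli likelihood; the update adds successes to α and failures to β.
Posterior: Beta(α+k, β+n−k) = Beta(10.8+29, 2.5+30) = Beta(39.8, 32.5).
Var = αβ/((α+β)²(α+β+1)) = 39.8·32.5/(72.3²·73.3) = 0.003376.

0.003376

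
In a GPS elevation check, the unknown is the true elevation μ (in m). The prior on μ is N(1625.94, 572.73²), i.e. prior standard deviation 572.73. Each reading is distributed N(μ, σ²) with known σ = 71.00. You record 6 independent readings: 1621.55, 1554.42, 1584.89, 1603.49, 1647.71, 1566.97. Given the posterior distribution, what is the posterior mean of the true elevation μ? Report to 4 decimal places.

For Normal data with known variance σ², a Normal(μ₀, σ₀²) prior on μ is conjugate. Posterior precision = 1/σ₀² + n/σ²; posterior mean is the precision-weighted average of μ₀ and x̄.
Σxᵢ = 1621.55 + 1554.42 + 1584.89 + 1603.49 + 1647.71 + 1566.97 = 9579.03, so n·x̄ = 9579.03.
σ₀² = 572.73² = 328019.6529, σ² = 71.00² = 5041; σ² + n·σ₀² = 5041 + 6·328019.6529 = 1973158.9174.
Posterior mean = (μ₀/σ₀² + n·x̄/σ²)/(1/σ₀² + n/σ²) = (σ²·μ₀ + σ₀²·n·x̄)/(σ² + n·σ₀²) = (5041·1625.94 + 328019.6529·9579.03)/1973158.9174 = 3150306459.258687/1973158.9174 = 1596.5802.

1596.5802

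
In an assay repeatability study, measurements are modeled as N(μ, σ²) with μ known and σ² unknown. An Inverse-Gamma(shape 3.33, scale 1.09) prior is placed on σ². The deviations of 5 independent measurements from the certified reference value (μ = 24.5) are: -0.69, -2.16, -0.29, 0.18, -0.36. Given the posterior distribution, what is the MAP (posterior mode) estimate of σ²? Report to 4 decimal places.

0.5540

With known mean μ and an Inverse-Gamma(α, β) prior on σ², the Normal likelihood is conjugate: posterior is Inv-Gamma(α + n/2, β + Σ(xᵢ−μ)²/2).
Σ(xᵢ−μ)² = (-0.69)² + (-2.16)² + (-0.29)² + (0.18)² + (-0.36)² = 5.3878.
Posterior: Inv-Gamma(3.33 + 5/2, 1.09 + 5.3878/2) = Inv-Gamma(5.83, 3.78390).
Mode = β/(α+1) = 3.78390/6.83 = 0.5540.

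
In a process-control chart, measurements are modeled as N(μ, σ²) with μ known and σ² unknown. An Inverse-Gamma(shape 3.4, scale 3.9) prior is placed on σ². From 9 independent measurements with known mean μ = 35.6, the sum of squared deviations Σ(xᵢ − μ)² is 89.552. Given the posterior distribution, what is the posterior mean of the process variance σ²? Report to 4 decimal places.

7.0545

With known mean μ and an Inverse-Gamma(α, β) prior on σ², the Normal likelihood is conjugate: posterior is Inv-Gamma(α + n/2, β + Σ(xᵢ−μ)²/2).
Posterior: Inv-Gamma(3.4 + 9/2, 3.9 + 89.552/2) = Inv-Gamma(7.90, 48.6760).
E[σ²|data] = β/(α−1) = 48.6760/6.90 = 7.0545.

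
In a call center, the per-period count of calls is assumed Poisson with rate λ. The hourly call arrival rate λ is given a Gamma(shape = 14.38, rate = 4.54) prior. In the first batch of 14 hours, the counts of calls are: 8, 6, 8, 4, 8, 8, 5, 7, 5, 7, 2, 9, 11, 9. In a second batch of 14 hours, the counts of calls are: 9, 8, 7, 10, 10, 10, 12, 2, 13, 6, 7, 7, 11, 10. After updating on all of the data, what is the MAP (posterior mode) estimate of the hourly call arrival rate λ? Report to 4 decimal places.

With a Gamma(shape α, rate β) prior, the Poisson likelihood is conjugate: the posterior is Gamma(α + ΣXᵢ, β + n).
Batch 1: sum of counts S = 97 over n = 14 hours.
After batch 1: Gamma(α+S, β+n) = Gamma(14.38+97, 4.54+14) = Gamma(111.38, 18.54).
Batch 2: sum of counts S = 122 over n = 14 hours.
After batch 2: Gamma(α+S, β+n) = Gamma(111.38+122, 18.54+14) = Gamma(233.38, 32.54).
Mode of Gamma(α,β) for α≥1 is (α−1)/β = 232.38/32.54 = 7.1414.

7.1414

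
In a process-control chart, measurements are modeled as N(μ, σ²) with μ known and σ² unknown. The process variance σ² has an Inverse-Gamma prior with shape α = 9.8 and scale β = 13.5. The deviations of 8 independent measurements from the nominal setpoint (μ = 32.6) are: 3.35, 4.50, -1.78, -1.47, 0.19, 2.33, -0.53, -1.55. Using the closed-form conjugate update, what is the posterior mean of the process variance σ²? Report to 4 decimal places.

2.8106

With known mean μ and an Inverse-Gamma(α, β) prior on σ², the Normal likelihood is conjugate: posterior is Inv-Gamma(α + n/2, β + Σ(xᵢ−μ)²/2).
Σ(xᵢ−μ)² = (3.35)² + (4.50)² + (-1.78)² + (-1.47)² + (0.19)² + (2.33)² + (-0.53)² + (-1.55)² = 44.9502.
Posterior: Inv-Gamma(9.8 + 8/2, 13.5 + 44.9502/2) = Inv-Gamma(13.80, 35.97510).
E[σ²|data] = β/(α−1) = 35.97510/12.80 = 2.8106.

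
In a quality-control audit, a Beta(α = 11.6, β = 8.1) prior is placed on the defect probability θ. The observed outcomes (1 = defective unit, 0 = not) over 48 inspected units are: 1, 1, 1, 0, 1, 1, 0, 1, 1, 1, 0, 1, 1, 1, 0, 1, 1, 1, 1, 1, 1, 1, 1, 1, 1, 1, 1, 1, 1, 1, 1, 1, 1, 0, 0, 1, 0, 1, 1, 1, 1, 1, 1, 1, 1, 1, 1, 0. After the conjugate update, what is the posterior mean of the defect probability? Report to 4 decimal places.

The Beta prior is conjugate to a Binomial/Bernoulli likelihood; the update adds successes to α and failures to β.
Posterior: Beta(α+k, β+n−k) = Beta(11.6+40, 8.1+8) = Beta(51.6, 16.1).
Posterior mean = α/(α+β) = 51.6/67.7 = 0.7622.

0.7622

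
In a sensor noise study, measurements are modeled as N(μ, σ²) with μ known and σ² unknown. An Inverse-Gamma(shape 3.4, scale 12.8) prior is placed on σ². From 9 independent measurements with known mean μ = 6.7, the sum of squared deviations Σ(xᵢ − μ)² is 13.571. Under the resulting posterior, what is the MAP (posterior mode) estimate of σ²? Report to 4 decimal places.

With known mean μ and an Inverse-Gamma(α, β) prior on σ², the Normal likelihood is conjugate: posterior is Inv-Gamma(α + n/2, β + Σ(xᵢ−μ)²/2).
Posterior: Inv-Gamma(3.4 + 9/2, 12.8 + 13.571/2) = Inv-Gamma(7.90, 19.5855).
Mode = β/(α+1) = 19.5855/8.90 = 2.2006.

2.2006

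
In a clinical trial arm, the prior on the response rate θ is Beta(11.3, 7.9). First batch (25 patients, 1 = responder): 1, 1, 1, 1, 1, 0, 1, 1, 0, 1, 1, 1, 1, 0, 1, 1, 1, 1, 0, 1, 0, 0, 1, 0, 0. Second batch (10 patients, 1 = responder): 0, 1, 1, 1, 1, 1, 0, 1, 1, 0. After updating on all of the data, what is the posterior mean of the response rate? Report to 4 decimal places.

The Beta prior is conjugate to a Binomial/Bernoulli likelihood; the update adds successes to α and failures to β.
After batch 1: Beta(11.3+17, 7.9+8) = Beta(28.3, 15.9).
After batch 2: Beta(28.3+7, 15.9+3) = Beta(35.3, 18.9).
Posterior mean = α/(α+β) = 35.3/54.2 = 0.6513.

0.6513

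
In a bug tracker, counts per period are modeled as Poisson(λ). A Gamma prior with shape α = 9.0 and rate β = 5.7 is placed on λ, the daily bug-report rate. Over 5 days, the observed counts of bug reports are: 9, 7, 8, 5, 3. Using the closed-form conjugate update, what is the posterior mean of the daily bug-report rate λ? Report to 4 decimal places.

With a Gamma(shape α, rate β) prior, the Poisson likelihood is conjugate: the posterior is Gamma(α + ΣXᵢ, β + n).
Sum of counts S = 32 over n = 5 days.
Posterior: Gamma(α+S, β+n) = Gamma(9.0+32, 5.7+5) = Gamma(41.0, 10.7).
Posterior mean = α/β = 41.0/10.7 = 3.8318.

3.8318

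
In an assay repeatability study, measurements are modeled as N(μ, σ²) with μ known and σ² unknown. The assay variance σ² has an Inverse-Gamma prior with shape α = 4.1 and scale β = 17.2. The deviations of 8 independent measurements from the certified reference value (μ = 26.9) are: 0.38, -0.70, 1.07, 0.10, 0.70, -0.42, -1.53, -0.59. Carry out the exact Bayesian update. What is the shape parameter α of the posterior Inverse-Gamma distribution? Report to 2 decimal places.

8.10

With known mean μ and an Inverse-Gamma(α, β) prior on σ², the Normal likelihood is conjugate: posterior is Inv-Gamma(α + n/2, β + Σ(xᵢ−μ)²/2).
Σ(xᵢ−μ)² = (0.38)² + (-0.70)² + (1.07)² + (0.10)² + (0.70)² + (-0.42)² + (-1.53)² + (-0.59)² = 5.1447.
Posterior: Inv-Gamma(4.1 + 8/2, 17.2 + 5.1447/2) = Inv-Gamma(8.10, 19.77235).
Posterior α = 8.10.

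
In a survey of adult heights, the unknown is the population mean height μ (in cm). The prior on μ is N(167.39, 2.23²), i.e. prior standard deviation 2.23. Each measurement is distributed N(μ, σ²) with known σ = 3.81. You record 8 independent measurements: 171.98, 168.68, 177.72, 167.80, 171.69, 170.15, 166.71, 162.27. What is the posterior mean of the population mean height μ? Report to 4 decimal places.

169.0275

For Normal data with known variance σ², a Normal(μ₀, σ₀²) prior on μ is conjugate. Posterior precision = 1/σ₀² + n/σ²; posterior mean is the precision-weighted average of μ₀ and x̄.
Σxᵢ = 171.98 + 168.68 + 177.72 + 167.80 + 171.69 + 170.15 + 166.71 + 162.27 = 1357, so n·x̄ = 1357.
σ₀² = 2.23² = 4.9729, σ² = 3.81² = 14.5161; σ² + n·σ₀² = 14.5161 + 8·4.9729 = 54.2993.
Posterior mean = (μ₀/σ₀² + n·x̄/σ²)/(1/σ₀² + n/σ²) = (σ²·μ₀ + σ₀²·n·x̄)/(σ² + n·σ₀²) = (14.5161·167.39 + 4.9729·1357)/54.2993 = 9178.075279/54.2993 = 169.0275.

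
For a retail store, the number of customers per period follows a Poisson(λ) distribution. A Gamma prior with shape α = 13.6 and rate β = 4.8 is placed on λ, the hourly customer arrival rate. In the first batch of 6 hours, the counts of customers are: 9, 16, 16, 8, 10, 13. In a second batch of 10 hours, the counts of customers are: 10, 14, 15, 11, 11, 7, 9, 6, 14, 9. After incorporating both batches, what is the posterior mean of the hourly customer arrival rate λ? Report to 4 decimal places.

With a Gamma(shape α, rate β) prior, the Poisson likelihood is conjugate: the posterior is Gamma(α + ΣXᵢ, β + n).
Batch 1: sum of counts S = 72 over n = 6 hours.
After batch 1: Gamma(α+S, β+n) = Gamma(13.6+72, 4.8+6) = Gamma(85.6, 10.8).
Batch 2: sum of counts S = 106 over n = 10 hours.
After batch 2: Gamma(α+S, β+n) = Gamma(85.6+106, 10.8+10) = Gamma(191.6, 20.8).
Posterior mean = α/β = 191.6/20.8 = 9.2115.

9.2115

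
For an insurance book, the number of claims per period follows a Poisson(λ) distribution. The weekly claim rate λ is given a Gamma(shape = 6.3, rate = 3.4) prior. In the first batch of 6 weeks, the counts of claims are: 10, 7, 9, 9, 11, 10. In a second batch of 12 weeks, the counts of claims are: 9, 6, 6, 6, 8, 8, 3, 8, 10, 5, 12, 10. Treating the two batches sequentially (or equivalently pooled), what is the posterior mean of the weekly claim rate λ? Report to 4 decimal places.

7.1636

With a Gamma(shape α, rate β) prior, the Poisson likelihood is conjugate: the posterior is Gamma(α + ΣXᵢ, β + n).
Batch 1: sum of counts S = 56 over n = 6 weeks.
After batch 1: Gamma(α+S, β+n) = Gamma(6.3+56, 3.4+6) = Gamma(62.3, 9.4).
Batch 2: sum of counts S = 91 over n = 12 weeks.
After batch 2: Gamma(α+S, β+n) = Gamma(62.3+91, 9.4+12) = Gamma(153.3, 21.4).
Posterior mean = α/β = 153.3/21.4 = 7.1636.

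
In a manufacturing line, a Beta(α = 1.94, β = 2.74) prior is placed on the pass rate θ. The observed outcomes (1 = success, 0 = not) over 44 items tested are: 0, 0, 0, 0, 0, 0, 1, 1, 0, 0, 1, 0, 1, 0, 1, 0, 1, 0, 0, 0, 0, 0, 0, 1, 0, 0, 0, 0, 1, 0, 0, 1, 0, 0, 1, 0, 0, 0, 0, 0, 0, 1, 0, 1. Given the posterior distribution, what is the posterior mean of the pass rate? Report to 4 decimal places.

0.2864

The Beta prior is conjugate to a Binomial/Bernoulli likelihood; the update adds successes to α and failures to β.
Posterior: Beta(α+k, β+n−k) = Beta(1.94+12, 2.74+32) = Beta(13.94, 34.74).
Posterior mean = α/(α+β) = 13.94/48.68 = 0.2864.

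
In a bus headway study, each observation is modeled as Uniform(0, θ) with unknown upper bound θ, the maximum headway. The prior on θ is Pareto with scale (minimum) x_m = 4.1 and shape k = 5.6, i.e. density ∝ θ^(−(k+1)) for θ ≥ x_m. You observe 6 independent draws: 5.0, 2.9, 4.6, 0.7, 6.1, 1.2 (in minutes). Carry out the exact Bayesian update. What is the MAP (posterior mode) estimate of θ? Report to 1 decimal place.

A Pareto(scale x_m, shape k) prior on the upper bound θ of Uniform(0, θ) is conjugate: posterior is Pareto(max(x_m, max xᵢ), k + n).
Sample maximum = 6.1; prior scale x_m = 4.1 → posterior scale = max = 6.1.
Posterior shape = 5.6 + 6 = 11.6.
The Pareto density is decreasing on [x_m, ∞), so the mode is x_m = 6.1.

6.1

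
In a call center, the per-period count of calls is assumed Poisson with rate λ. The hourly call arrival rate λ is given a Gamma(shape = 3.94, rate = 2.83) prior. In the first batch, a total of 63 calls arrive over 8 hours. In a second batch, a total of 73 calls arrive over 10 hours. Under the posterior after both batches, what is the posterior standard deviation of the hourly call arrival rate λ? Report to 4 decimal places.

With a Gamma(shape α, rate β) prior, the Poisson likelihood is conjugate: the posterior is Gamma(α + ΣXᵢ, β + n).
After batch 1: Gamma(α+S, β+n) = Gamma(3.94+63, 2.83+8) = Gamma(66.94, 10.83).
After batch 2: Gamma(α+S, β+n) = Gamma(66.94+73, 10.83+10) = Gamma(139.94, 20.83).
SD = √α/β = √139.94/20.83 = 0.5679.

0.5679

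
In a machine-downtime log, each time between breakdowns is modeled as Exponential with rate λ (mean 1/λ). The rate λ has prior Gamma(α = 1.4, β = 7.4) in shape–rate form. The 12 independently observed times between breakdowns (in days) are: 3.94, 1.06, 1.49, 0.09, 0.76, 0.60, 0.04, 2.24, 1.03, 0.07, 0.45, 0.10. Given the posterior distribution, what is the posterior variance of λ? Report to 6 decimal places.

With a Gamma(shape α, rate β) prior on the exponential rate λ, the posterior after n observations with total T = Σxᵢ is Gamma(α+n, β+T).
Sum of observations T = 11.87 days; n = 12.
Posterior: Gamma(1.4+12, 7.4+11.87) = Gamma(13.4, 19.27).
Var = α/β² = 0.036086.

0.036086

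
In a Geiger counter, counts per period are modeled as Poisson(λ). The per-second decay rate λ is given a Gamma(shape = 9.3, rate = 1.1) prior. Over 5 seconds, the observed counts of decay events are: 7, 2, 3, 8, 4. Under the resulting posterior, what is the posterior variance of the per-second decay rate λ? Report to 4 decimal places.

With a Gamma(shape α, rate β) prior, the Poisson likelihood is conjugate: the posterior is Gamma(α + ΣXᵢ, β + n).
Sum of counts S = 24 over n = 5 seconds.
Posterior: Gamma(α+S, β+n) = Gamma(9.3+24, 1.1+5) = Gamma(33.3, 6.1).
Var = α/β² = 33.3/6.1² = 0.8949.

0.8949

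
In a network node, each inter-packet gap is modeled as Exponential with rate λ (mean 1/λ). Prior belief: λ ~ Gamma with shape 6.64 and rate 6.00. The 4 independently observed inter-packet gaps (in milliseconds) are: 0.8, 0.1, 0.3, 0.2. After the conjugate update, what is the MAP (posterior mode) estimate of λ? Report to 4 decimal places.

With a Gamma(shape α, rate β) prior on the exponential rate λ, the posterior after n observations with total T = Σxᵢ is Gamma(α+n, β+T).
Sum of observations T = 1.4 milliseconds; n = 4.
Posterior: Gamma(6.64+4, 6.00+1.4) = Gamma(10.64, 7.40).
Mode = (α−1)/β = 1.3027.

1.3027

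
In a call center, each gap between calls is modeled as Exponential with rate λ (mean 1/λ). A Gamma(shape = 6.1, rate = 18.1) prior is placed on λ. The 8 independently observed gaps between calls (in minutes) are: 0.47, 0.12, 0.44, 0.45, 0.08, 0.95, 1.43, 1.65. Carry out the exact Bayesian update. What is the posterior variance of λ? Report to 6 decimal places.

0.025124

With a Gamma(shape α, rate β) prior on the exponential rate λ, the posterior after n observations with total T = Σxᵢ is Gamma(α+n, β+T).
Sum of observations T = 5.59 minutes; n = 8.
Posterior: Gamma(6.1+8, 18.1+5.59) = Gamma(14.1, 23.69).
Var = α/β² = 0.025124.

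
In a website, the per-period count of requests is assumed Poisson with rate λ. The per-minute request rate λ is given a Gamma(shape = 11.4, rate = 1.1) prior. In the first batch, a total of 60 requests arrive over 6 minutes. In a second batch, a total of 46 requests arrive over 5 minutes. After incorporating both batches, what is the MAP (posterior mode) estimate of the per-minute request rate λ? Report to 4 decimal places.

9.6198

With a Gamma(shape α, rate β) prior, the Poisson likelihood is conjugate: the posterior is Gamma(α + ΣXᵢ, β + n).
After batch 1: Gamma(α+S, β+n) = Gamma(11.4+60, 1.1+6) = Gamma(71.4, 7.1).
After batch 2: Gamma(α+S, β+n) = Gamma(71.4+46, 7.1+5) = Gamma(117.4, 12.1).
Mode of Gamma(α,β) for α≥1 is (α−1)/β = 116.4/12.1 = 9.6198.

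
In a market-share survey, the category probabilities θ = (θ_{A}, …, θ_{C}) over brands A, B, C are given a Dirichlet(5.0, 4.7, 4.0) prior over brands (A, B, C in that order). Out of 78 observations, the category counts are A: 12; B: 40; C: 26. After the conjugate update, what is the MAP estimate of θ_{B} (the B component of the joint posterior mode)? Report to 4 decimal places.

The Dirichlet prior is conjugate to the Multinomial likelihood: each posterior αⱼ = prior αⱼ + observed count nⱼ.
Posterior concentration: (17.0, 44.7, 30.0), total = 91.7.
Joint mode component: (α_{B}−1)/(Σα−K) = 43.7/88.7 = 0.4927.

0.4927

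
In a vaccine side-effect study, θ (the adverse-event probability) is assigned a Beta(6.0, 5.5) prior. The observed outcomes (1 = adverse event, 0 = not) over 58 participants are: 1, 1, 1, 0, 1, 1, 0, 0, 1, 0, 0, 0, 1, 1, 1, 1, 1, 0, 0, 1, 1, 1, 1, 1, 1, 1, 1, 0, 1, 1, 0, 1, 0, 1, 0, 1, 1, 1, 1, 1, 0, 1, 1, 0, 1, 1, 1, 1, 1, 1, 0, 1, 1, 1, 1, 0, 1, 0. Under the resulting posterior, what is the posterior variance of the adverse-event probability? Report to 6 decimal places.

The Beta prior is conjugate to a Binomial/Bernoulli likelihood; the update adds successes to α and failures to β.
Posterior: Beta(α+k, β+n−k) = Beta(6.0+41, 5.5+17) = Beta(47.0, 22.5).
Var = αβ/((α+β)²(α+β+1)) = 47.0·22.5/(69.5²·70.5) = 0.003105.

0.003105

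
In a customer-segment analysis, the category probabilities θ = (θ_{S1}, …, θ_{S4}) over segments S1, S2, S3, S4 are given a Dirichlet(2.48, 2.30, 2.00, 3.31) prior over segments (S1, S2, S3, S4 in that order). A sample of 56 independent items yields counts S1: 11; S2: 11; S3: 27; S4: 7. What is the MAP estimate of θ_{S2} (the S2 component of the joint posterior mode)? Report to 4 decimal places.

0.1981

The Dirichlet prior is conjugate to the Multinomial likelihood: each posterior αⱼ = prior αⱼ + observed count nⱼ.
Posterior concentration: (13.48, 13.30, 29.00, 10.31), total = 66.09.
Joint mode component: (α_{S2}−1)/(Σα−K) = 12.30/62.09 = 0.1981.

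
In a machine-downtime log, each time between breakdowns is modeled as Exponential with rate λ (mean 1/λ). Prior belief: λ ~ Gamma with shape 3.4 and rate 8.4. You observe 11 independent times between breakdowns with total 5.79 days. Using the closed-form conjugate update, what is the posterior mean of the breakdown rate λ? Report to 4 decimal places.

With a Gamma(shape α, rate β) prior on the exponential rate λ, the posterior after n observations with total T = Σxᵢ is Gamma(α+n, β+T).
Posterior: Gamma(3.4+11, 8.4+5.79) = Gamma(14.4, 14.19).
Posterior mean of λ = α/β = 14.4/14.19 = 1.0148.

1.0148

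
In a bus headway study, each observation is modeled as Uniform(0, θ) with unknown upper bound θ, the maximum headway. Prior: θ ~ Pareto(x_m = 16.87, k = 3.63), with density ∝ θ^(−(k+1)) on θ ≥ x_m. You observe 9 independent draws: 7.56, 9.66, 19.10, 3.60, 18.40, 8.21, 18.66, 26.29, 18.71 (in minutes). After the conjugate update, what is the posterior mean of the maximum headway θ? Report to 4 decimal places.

A Pareto(scale x_m, shape k) prior on the upper bound θ of Uniform(0, θ) is conjugate: posterior is Pareto(max(x_m, max xᵢ), k + n).
Sample maximum = 26.29; prior scale x_m = 16.87 → posterior scale = max = 26.29.
Posterior shape = 3.63 + 9 = 12.63.
E[θ|data] = k·x_m/(k−1) = 12.63·26.29/11.63 = 28.5505.

28.5505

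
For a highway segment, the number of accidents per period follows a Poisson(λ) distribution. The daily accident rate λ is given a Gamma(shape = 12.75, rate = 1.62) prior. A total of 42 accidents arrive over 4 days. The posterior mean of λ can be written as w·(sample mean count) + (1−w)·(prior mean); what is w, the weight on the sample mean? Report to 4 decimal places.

With a Gamma(shape α, rate β) prior, the Poisson likelihood is conjugate: the posterior is Gamma(α + ΣXᵢ, β + n).
Posterior mean = (α₀+S)/(β₀+n) = [n/(β₀+n)]·(S/n) + [β₀/(β₀+n)]·(α₀/β₀), so only n and β₀ enter the weight.
Weight on data w = n/(β₀+n) = 4/(1.62+4) = 4/5.62 = 0.7117.

0.7117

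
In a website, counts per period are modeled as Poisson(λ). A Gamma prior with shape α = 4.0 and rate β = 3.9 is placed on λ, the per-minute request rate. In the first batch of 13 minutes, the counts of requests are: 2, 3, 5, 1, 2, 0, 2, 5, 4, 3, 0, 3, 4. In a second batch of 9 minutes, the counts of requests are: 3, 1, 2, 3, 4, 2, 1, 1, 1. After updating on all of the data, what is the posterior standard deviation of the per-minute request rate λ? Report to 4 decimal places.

0.2889

With a Gamma(shape α, rate β) prior, the Poisson likelihood is conjugate: the posterior is Gamma(α + ΣXᵢ, β + n).
Batch 1: sum of counts S = 34 over n = 13 minutes.
After batch 1: Gamma(α+S, β+n) = Gamma(4.0+34, 3.9+13) = Gamma(38.0, 16.9).
Batch 2: sum of counts S = 18 over n = 9 minutes.
After batch 2: Gamma(α+S, β+n) = Gamma(38.0+18, 16.9+9) = Gamma(56.0, 25.9).
SD = √α/β = √56.0/25.9 = 0.2889.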